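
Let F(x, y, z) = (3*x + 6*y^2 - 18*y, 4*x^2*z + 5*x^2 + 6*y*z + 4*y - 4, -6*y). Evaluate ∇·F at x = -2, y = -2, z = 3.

∂F₁/∂x = 3
∂F₂/∂y = 6*z + 4
∂F₃/∂z = 0
∇·F = 6*z + 7
At (-2, -2, 3): 25.

25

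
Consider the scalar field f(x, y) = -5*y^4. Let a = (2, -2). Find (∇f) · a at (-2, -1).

-40

∂f/∂x = 0
∂f/∂y = -20*y^3
∇f at (-2, -1) = (0, 20)
∇f · a = (0)(2) + (20)(-2) = -40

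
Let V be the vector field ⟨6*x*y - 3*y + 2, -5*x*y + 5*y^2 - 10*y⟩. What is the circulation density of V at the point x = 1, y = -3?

12

∂V₂/∂x = -5*y
∂V₁/∂y = 6*x - 3
Scalar curl = -6*x - 5*y + 3
At (1, -3): 12.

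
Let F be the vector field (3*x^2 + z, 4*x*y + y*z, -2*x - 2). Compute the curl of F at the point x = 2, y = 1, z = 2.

(-1, 3, 4)

(∇×F)₁ = ∂F₃/∂y − ∂F₂/∂z = -y
(∇×F)₂ = ∂F₁/∂z − ∂F₃/∂x = 3
(∇×F)₃ = ∂F₂/∂x − ∂F₁/∂y = 4*y
∇×F = (-y, 3, 4*y)
At (2, 1, 2): (-1, 3, 4).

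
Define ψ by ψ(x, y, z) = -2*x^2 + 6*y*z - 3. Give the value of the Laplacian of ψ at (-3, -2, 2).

-4

∂²ψ/∂x² = -4
∂²ψ/∂y² = 0
∂²ψ/∂z² = 0
∇²ψ = -4
At (-3, -2, 2): -4.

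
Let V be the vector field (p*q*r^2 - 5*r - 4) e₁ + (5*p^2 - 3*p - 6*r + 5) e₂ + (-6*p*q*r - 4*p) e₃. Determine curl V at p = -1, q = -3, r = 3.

(∇×V)₁ = ∂V₃/∂q − ∂V₂/∂r = -6*p*r + 6
(∇×V)₂ = ∂V₁/∂r − ∂V₃/∂p = 2*p*q*r + 6*q*r - 1
(∇×V)₃ = ∂V₂/∂p − ∂V₁/∂q = -p*r^2 + 10*p - 3
∇×V = (-6*p*r + 6, 2*p*q*r + 6*q*r - 1, -p*r^2 + 10*p - 3)
At (-1, -3, 3): (24, -37, -4).

(24, -37, -4)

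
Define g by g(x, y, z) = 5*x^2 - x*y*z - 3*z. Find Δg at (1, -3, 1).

∂²g/∂x² = 10
∂²g/∂y² = 0
∂²g/∂z² = 0
∇²g = 10
At (1, -3, 1): 10.

10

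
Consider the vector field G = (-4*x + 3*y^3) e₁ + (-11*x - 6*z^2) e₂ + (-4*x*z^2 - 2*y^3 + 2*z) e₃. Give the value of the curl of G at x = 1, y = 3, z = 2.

(∇×G)₁ = ∂G₃/∂y − ∂G₂/∂z = -6*y^2 + 12*z
(∇×G)₂ = ∂G₁/∂z − ∂G₃/∂x = 4*z^2
(∇×G)₃ = ∂G₂/∂x − ∂G₁/∂y = -9*y^2 - 11
∇×G = (-6*y^2 + 12*z, 4*z^2, -9*y^2 - 11)
At (1, 3, 2): (-30, 16, -92).

(-30, 16, -92)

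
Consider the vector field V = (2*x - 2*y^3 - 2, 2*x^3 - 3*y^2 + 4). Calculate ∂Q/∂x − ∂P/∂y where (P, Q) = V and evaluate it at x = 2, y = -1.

30

∂V₂/∂x = 6*x^2
∂V₁/∂y = -6*y^2
Scalar curl = 6*x^2 + 6*y^2
At (2, -1): 30.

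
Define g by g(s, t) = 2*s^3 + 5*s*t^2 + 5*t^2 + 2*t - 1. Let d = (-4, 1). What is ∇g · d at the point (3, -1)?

∂g/∂s = 6*s^2 + 5*t^2
∂g/∂t = 10*s*t + 10*t + 2
∇g at (3, -1) = (59, -38)
∇g · d = (59)(-4) + (-38)(1) = -274

-274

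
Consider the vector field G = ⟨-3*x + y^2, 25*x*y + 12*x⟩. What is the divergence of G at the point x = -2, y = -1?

-53

∂G₁/∂x = -3
∂G₂/∂y = 25*x
∇·G = 25*x - 3
At (-2, -1): -53.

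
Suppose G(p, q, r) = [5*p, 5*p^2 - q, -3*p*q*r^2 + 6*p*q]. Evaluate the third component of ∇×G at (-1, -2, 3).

(∇×G)_3 = ∂G₂/∂p − ∂G₁/∂q
= 10*p − (0)
= 10*p
At (-1, -2, 3): -10.

-10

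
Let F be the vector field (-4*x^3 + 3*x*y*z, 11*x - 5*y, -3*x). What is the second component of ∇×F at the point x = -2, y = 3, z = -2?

(∇×F)_2 = ∂F₁/∂z − ∂F₃/∂x
= 3*x*y − (-3)
= 3*x*y + 3
At (-2, 3, -2): -15.

-15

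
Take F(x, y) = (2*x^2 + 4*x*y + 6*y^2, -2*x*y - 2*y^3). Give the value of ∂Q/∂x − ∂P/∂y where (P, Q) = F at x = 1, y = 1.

-18

∂F₂/∂x = -2*y
∂F₁/∂y = 4*x + 12*y
Scalar curl = -4*x - 14*y
At (1, 1): -18.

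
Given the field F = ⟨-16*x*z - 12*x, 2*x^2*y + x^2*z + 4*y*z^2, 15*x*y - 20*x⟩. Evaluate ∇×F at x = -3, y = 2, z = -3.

(∇×F)₁ = ∂F₃/∂y − ∂F₂/∂z = -x^2 + 15*x - 8*y*z
(∇×F)₂ = ∂F₁/∂z − ∂F₃/∂x = -16*x - 15*y + 20
(∇×F)₃ = ∂F₂/∂x − ∂F₁/∂y = 4*x*y + 2*x*z
∇×F = (-x^2 + 15*x - 8*y*z, -16*x - 15*y + 20, 4*x*y + 2*x*z)
At (-3, 2, -3): (-6, 38, -6).

(-6, 38, -6)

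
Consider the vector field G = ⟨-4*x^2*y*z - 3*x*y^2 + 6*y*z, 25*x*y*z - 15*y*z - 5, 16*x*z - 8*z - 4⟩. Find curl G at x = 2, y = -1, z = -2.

(35, 42, 18)

(∇×G)₁ = ∂G₃/∂y − ∂G₂/∂z = -25*x*y + 15*y
(∇×G)₂ = ∂G₁/∂z − ∂G₃/∂x = -4*x^2*y + 6*y - 16*z
(∇×G)₃ = ∂G₂/∂x − ∂G₁/∂y = 4*x^2*z + 6*x*y + 25*y*z - 6*z
∇×G = (-25*x*y + 15*y, -4*x^2*y + 6*y - 16*z, 4*x^2*z + 6*x*y + 25*y*z - 6*z)
At (2, -1, -2): (35, 42, 18).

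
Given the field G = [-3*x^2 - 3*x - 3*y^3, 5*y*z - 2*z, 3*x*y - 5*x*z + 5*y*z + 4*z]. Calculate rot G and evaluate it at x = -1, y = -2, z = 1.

(14, 11, 36)

(∇×G)₁ = ∂G₃/∂y − ∂G₂/∂z = 3*x - 5*y + 5*z + 2
(∇×G)₂ = ∂G₁/∂z − ∂G₃/∂x = -3*y + 5*z
(∇×G)₃ = ∂G₂/∂x − ∂G₁/∂y = 9*y^2
∇×G = (3*x - 5*y + 5*z + 2, -3*y + 5*z, 9*y^2)
At (-1, -2, 1): (14, 11, 36).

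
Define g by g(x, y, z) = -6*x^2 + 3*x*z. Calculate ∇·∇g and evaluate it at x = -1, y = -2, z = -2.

-12

∂²g/∂x² = -12
∂²g/∂y² = 0
∂²g/∂z² = 0
∇²g = -12
At (-1, -2, -2): -12.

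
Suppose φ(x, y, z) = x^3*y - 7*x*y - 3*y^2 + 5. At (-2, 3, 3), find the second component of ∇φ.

-12

(∇φ)_2 = ∂φ/∂y = x^3 - 7*x - 6*y
At (-2, 3, 3): -12.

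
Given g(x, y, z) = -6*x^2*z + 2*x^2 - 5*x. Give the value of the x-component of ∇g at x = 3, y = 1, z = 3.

-101

(∇g)_1 = ∂g/∂x = -12*x*z + 4*x - 5
At (3, 1, 3): -101.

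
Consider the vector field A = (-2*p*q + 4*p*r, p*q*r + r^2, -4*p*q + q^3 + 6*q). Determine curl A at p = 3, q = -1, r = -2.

(∇×A)₁ = ∂A₃/∂q − ∂A₂/∂r = -p*q - 4*p + 3*q^2 - 2*r + 6
(∇×A)₂ = ∂A₁/∂r − ∂A₃/∂p = 4*p + 4*q
(∇×A)₃ = ∂A₂/∂p − ∂A₁/∂q = 2*p + q*r
∇×A = (-p*q - 4*p + 3*q^2 - 2*r + 6, 4*p + 4*q, 2*p + q*r)
At (3, -1, -2): (4, 8, 8).

(4, 8, 8)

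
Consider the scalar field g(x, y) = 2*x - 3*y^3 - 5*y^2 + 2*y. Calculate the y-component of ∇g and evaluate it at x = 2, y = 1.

-17

(∇g)_2 = ∂g/∂y = -9*y^2 - 10*y + 2
At (2, 1): -17.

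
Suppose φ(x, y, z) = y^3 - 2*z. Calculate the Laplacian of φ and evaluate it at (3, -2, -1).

∂²φ/∂x² = 0
∂²φ/∂y² = 6*y
∂²φ/∂z² = 0
∇²φ = 6*y
At (3, -2, -1): -12.

-12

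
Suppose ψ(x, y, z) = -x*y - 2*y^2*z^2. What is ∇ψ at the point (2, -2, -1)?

∂ψ/∂x = -y
∂ψ/∂y = -x - 4*y*z^2
∂ψ/∂z = -4*y^2*z
∇ψ = (-y, -x - 4*y*z^2, -4*y^2*z)
At (2, -2, -1): (2, 6, 16).

(2, 6, 16)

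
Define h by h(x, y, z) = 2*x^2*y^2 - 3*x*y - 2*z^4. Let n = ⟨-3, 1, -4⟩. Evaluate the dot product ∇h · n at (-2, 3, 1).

∂h/∂x = 4*x*y^2 - 3*y
∂h/∂y = 4*x^2*y - 3*x
∂h/∂z = -8*z^3
∇h at (-2, 3, 1) = (-81, 54, -8)
∇h · n = (-81)(-3) + (54)(1) + (-8)(-4) = 329

329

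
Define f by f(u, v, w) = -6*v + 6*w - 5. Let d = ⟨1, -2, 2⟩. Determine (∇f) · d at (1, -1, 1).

∂f/∂u = 0
∂f/∂v = -6
∂f/∂w = 6
∇f at (1, -1, 1) = (0, -6, 6)
∇f · d = (0)(1) + (-6)(-2) + (6)(2) = 24

24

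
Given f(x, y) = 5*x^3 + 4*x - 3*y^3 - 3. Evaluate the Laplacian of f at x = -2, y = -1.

∂²f/∂x² = 30*x
∂²f/∂y² = -18*y
∇²f = 30*x - 18*y
At (-2, -1): -42.

-42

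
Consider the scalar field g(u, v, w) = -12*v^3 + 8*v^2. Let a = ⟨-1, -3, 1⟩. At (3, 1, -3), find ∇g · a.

60

∂g/∂u = 0
∂g/∂v = -36*v^2 + 16*v
∂g/∂w = 0
∇g at (3, 1, -3) = (0, -20, 0)
∇g · a = (0)(-1) + (-20)(-3) + (0)(1) = 60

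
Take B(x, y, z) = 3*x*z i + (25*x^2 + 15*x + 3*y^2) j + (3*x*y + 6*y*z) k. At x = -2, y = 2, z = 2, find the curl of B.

(6, -12, -85)

(∇×B)₁ = ∂B₃/∂y − ∂B₂/∂z = 3*x + 6*z
(∇×B)₂ = ∂B₁/∂z − ∂B₃/∂x = 3*x - 3*y
(∇×B)₃ = ∂B₂/∂x − ∂B₁/∂y = 50*x + 15
∇×B = (3*x + 6*z, 3*x - 3*y, 50*x + 15)
At (-2, 2, 2): (6, -12, -85).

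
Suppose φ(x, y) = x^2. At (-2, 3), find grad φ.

∂φ/∂x = 2*x
∂φ/∂y = 0
∇φ = (2*x, 0)
At (-2, 3): (-4, 0).

(-4, 0)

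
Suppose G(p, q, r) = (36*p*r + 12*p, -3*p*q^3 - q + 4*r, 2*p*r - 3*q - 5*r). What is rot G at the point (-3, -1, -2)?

(∇×G)₁ = ∂G₃/∂q − ∂G₂/∂r = -7
(∇×G)₂ = ∂G₁/∂r − ∂G₃/∂p = 36*p - 2*r
(∇×G)₃ = ∂G₂/∂p − ∂G₁/∂q = -3*q^3
∇×G = (-7, 36*p - 2*r, -3*q^3)
At (-3, -1, -2): (-7, -104, 3).

(-7, -104, 3)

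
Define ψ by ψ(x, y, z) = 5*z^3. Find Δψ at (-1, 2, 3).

90

∂²ψ/∂x² = 0
∂²ψ/∂y² = 0
∂²ψ/∂z² = 30*z
∇²ψ = 30*z
At (-1, 2, 3): 90.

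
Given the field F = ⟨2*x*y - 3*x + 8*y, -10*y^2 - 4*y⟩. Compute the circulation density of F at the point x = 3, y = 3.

∂F₂/∂x = 0
∂F₁/∂y = 2*x + 8
Scalar curl = -2*x - 8
At (3, 3): -14.

-14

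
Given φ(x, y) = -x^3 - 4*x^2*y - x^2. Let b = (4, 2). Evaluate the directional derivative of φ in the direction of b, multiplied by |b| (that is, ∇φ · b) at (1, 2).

-92

∂φ/∂x = -3*x^2 - 8*x*y - 2*x
∂φ/∂y = -4*x^2
∇φ at (1, 2) = (-21, -4)
∇φ · b = (-21)(4) + (-4)(2) = -92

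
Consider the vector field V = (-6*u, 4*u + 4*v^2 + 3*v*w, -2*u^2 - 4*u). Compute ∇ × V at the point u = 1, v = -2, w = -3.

(∇×V)₁ = ∂V₃/∂v − ∂V₂/∂w = -3*v
(∇×V)₂ = ∂V₁/∂w − ∂V₃/∂u = 4*u + 4
(∇×V)₃ = ∂V₂/∂u − ∂V₁/∂v = 4
∇×V = (-3*v, 4*u + 4, 4)
At (1, -2, -3): (6, 8, 4).

(6, 8, 4)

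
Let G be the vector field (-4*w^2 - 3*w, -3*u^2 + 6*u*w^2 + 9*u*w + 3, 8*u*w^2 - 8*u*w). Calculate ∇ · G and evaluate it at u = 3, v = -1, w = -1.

∂G₁/∂u = 0
∂G₂/∂v = 0
∂G₃/∂w = 16*u*w - 8*u
∇·G = 16*u*w - 8*u
At (3, -1, -1): -72.

-72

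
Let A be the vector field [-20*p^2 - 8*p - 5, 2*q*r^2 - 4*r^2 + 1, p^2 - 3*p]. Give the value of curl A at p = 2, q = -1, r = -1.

(∇×A)₁ = ∂A₃/∂q − ∂A₂/∂r = -4*q*r + 8*r
(∇×A)₂ = ∂A₁/∂r − ∂A₃/∂p = -2*p + 3
(∇×A)₃ = ∂A₂/∂p − ∂A₁/∂q = 0
∇×A = (-4*q*r + 8*r, -2*p + 3, 0)
At (2, -1, -1): (-12, -1, 0).

(-12, -1, 0)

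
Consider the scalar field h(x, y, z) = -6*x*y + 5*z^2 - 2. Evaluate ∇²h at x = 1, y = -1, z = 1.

∂²h/∂x² = 0
∂²h/∂y² = 0
∂²h/∂z² = 10
∇²h = 10
At (1, -1, 1): 10.

10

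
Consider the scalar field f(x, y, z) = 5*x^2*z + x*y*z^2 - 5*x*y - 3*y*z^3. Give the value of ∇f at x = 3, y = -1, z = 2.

(61, -27, 69)

∂f/∂x = 10*x*z + y*z^2 - 5*y
∂f/∂y = x*z^2 - 5*x - 3*z^3
∂f/∂z = 5*x^2 + 2*x*y*z - 9*y*z^2
∇f = (10*x*z + y*z^2 - 5*y, x*z^2 - 5*x - 3*z^3, 5*x^2 + 2*x*y*z - 9*y*z^2)
At (3, -1, 2): (61, -27, 69).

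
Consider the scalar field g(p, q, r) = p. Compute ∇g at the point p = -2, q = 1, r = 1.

∂g/∂p = 1
∂g/∂q = 0
∂g/∂r = 0
∇g = (1, 0, 0)
At (-2, 1, 1): (1, 0, 0).

(1, 0, 0)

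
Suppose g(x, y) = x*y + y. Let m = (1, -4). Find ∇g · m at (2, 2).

-10

∂g/∂x = y
∂g/∂y = x + 1
∇g at (2, 2) = (2, 3)
∇g · m = (2)(1) + (3)(-4) = -10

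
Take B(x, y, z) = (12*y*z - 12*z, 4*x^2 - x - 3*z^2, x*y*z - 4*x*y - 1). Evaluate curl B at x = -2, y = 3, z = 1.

(12, 33, -29)

(∇×B)₁ = ∂B₃/∂y − ∂B₂/∂z = x*z - 4*x + 6*z
(∇×B)₂ = ∂B₁/∂z − ∂B₃/∂x = -y*z + 16*y - 12
(∇×B)₃ = ∂B₂/∂x − ∂B₁/∂y = 8*x - 12*z - 1
∇×B = (x*z - 4*x + 6*z, -y*z + 16*y - 12, 8*x - 12*z - 1)
At (-2, 3, 1): (12, 33, -29).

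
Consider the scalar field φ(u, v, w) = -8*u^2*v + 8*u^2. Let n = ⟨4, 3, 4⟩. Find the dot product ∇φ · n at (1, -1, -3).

∂φ/∂u = -16*u*v + 16*u
∂φ/∂v = -8*u^2
∂φ/∂w = 0
∇φ at (1, -1, -3) = (32, -8, 0)
∇φ · n = (32)(4) + (-8)(3) + (0)(4) = 104

104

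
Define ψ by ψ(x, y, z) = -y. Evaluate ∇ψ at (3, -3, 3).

∂ψ/∂x = 0
∂ψ/∂y = -1
∂ψ/∂z = 0
∇ψ = (0, -1, 0)
At (3, -3, 3): (0, -1, 0).

(0, -1, 0)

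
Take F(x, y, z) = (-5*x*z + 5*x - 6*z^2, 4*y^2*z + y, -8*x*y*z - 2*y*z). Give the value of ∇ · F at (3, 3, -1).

-91

∂F₁/∂x = -5*z + 5
∂F₂/∂y = 8*y*z + 1
∂F₃/∂z = -8*x*y - 2*y
∇·F = -8*x*y + 8*y*z - 2*y - 5*z + 6
At (3, 3, -1): -91.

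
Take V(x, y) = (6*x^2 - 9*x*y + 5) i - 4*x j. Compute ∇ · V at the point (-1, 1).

-21

∂V₁/∂x = 12*x - 9*y
∂V₂/∂y = 0
∇·V = 12*x - 9*y
At (-1, 1): -21.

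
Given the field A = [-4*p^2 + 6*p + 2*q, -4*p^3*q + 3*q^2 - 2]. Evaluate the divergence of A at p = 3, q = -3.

-144

∂A₁/∂p = -8*p + 6
∂A₂/∂q = -4*p^3 + 6*q
∇·A = -4*p^3 - 8*p + 6*q + 6
At (3, -3): -144.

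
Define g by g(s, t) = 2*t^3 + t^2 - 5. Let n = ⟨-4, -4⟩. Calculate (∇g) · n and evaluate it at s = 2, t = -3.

∂g/∂s = 0
∂g/∂t = 6*t^2 + 2*t
∇g at (2, -3) = (0, 48)
∇g · n = (0)(-4) + (48)(-4) = -192

-192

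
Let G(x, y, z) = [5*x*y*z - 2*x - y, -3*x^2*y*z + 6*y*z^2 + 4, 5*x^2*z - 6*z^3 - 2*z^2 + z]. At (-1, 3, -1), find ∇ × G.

(45, -25, -22)

(∇×G)₁ = ∂G₃/∂y − ∂G₂/∂z = 3*x^2*y - 12*y*z
(∇×G)₂ = ∂G₁/∂z − ∂G₃/∂x = 5*x*y - 10*x*z
(∇×G)₃ = ∂G₂/∂x − ∂G₁/∂y = -6*x*y*z - 5*x*z + 1
∇×G = (3*x^2*y - 12*y*z, 5*x*y - 10*x*z, -6*x*y*z - 5*x*z + 1)
At (-1, 3, -1): (45, -25, -22).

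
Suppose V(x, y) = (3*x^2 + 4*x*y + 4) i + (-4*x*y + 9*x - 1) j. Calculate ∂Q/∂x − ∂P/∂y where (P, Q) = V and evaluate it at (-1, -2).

21

∂V₂/∂x = -4*y + 9
∂V₁/∂y = 4*x
Scalar curl = -4*x - 4*y + 9
At (-1, -2): 21.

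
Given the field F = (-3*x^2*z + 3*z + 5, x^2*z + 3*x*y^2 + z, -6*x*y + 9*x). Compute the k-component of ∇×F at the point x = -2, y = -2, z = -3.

24

(∇×F)_3 = ∂F₂/∂x − ∂F₁/∂y
= 2*x*z + 3*y^2 − (0)
= 2*x*z + 3*y^2
At (-2, -2, -3): 24.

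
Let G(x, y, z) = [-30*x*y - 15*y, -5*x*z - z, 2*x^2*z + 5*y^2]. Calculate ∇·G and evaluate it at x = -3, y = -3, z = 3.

∂G₁/∂x = -30*y
∂G₂/∂y = 0
∂G₃/∂z = 2*x^2
∇·G = 2*x^2 - 30*y
At (-3, -3, 3): 108.

108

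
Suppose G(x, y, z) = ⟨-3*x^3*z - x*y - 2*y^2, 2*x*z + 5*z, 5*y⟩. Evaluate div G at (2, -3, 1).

∂G₁/∂x = -9*x^2*z - y
∂G₂/∂y = 0
∂G₃/∂z = 0
∇·G = -9*x^2*z - y
At (2, -3, 1): -33.

-33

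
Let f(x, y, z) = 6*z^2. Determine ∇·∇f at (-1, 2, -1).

12

∂²f/∂x² = 0
∂²f/∂y² = 0
∂²f/∂z² = 12
∇²f = 12
At (-1, 2, -1): 12.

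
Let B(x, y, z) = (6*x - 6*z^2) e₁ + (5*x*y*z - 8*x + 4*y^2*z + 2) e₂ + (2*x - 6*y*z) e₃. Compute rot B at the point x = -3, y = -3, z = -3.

(∇×B)₁ = ∂B₃/∂y − ∂B₂/∂z = -5*x*y - 4*y^2 - 6*z
(∇×B)₂ = ∂B₁/∂z − ∂B₃/∂x = -12*z - 2
(∇×B)₃ = ∂B₂/∂x − ∂B₁/∂y = 5*y*z - 8
∇×B = (-5*x*y - 4*y^2 - 6*z, -12*z - 2, 5*y*z - 8)
At (-3, -3, -3): (-63, 34, 37).

(-63, 34, 37)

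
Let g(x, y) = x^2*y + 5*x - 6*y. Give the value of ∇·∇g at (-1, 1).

2

∂²g/∂x² = 2*y
∂²g/∂y² = 0
∇²g = 2*y
At (-1, 1): 2.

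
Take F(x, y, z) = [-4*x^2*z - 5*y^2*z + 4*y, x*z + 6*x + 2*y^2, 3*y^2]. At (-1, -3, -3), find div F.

∂F₁/∂x = -8*x*z
∂F₂/∂y = 4*y
∂F₃/∂z = 0
∇·F = -8*x*z + 4*y
At (-1, -3, -3): -36.

-36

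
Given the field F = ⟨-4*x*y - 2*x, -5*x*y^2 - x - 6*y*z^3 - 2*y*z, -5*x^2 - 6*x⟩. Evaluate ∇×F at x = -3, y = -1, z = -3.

(∇×F)₁ = ∂F₃/∂y − ∂F₂/∂z = 18*y*z^2 + 2*y
(∇×F)₂ = ∂F₁/∂z − ∂F₃/∂x = 10*x + 6
(∇×F)₃ = ∂F₂/∂x − ∂F₁/∂y = 4*x - 5*y^2 - 1
∇×F = (18*y*z^2 + 2*y, 10*x + 6, 4*x - 5*y^2 - 1)
At (-3, -1, -3): (-164, -24, -18).

(-164, -24, -18)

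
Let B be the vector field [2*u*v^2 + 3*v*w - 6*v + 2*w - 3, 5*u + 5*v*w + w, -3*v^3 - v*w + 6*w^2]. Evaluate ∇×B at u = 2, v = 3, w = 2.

(∇×B)₁ = ∂B₃/∂v − ∂B₂/∂w = -9*v^2 - 5*v - w - 1
(∇×B)₂ = ∂B₁/∂w − ∂B₃/∂u = 3*v + 2
(∇×B)₃ = ∂B₂/∂u − ∂B₁/∂v = -4*u*v - 3*w + 11
∇×B = (-9*v^2 - 5*v - w - 1, 3*v + 2, -4*u*v - 3*w + 11)
At (2, 3, 2): (-99, 11, -19).

(-99, 11, -19)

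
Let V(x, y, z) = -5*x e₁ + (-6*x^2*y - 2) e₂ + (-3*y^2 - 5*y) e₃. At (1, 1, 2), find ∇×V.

(-11, 0, -12)

(∇×V)₁ = ∂V₃/∂y − ∂V₂/∂z = -6*y - 5
(∇×V)₂ = ∂V₁/∂z − ∂V₃/∂x = 0
(∇×V)₃ = ∂V₂/∂x − ∂V₁/∂y = -12*x*y
∇×V = (-6*y - 5, 0, -12*x*y)
At (1, 1, 2): (-11, 0, -12).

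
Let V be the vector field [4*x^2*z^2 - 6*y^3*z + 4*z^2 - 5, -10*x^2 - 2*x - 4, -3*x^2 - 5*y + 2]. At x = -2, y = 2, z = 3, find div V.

-144

∂V₁/∂x = 8*x*z^2
∂V₂/∂y = 0
∂V₃/∂z = 0
∇·V = 8*x*z^2
At (-2, 2, 3): -144.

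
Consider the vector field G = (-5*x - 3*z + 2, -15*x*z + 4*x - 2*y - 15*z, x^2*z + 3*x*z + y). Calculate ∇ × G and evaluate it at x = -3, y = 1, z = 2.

(-29, 3, -26)

(∇×G)₁ = ∂G₃/∂y − ∂G₂/∂z = 15*x + 16
(∇×G)₂ = ∂G₁/∂z − ∂G₃/∂x = -2*x*z - 3*z - 3
(∇×G)₃ = ∂G₂/∂x − ∂G₁/∂y = -15*z + 4
∇×G = (15*x + 16, -2*x*z - 3*z - 3, -15*z + 4)
At (-3, 1, 2): (-29, 3, -26).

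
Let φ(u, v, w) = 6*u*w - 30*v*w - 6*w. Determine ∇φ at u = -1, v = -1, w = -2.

∂φ/∂u = 6*w
∂φ/∂v = -30*w
∂φ/∂w = 6*u - 30*v - 6
∇φ = (6*w, -30*w, 6*u - 30*v - 6)
At (-1, -1, -2): (-12, 60, 18).

(-12, 60, 18)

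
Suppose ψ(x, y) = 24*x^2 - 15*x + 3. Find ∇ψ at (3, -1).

(129, 0)

∂ψ/∂x = 48*x - 15
∂ψ/∂y = 0
∇ψ = (48*x - 15, 0)
At (3, -1): (129, 0).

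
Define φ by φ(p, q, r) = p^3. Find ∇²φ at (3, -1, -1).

18

∂²φ/∂p² = 6*p
∂²φ/∂q² = 0
∂²φ/∂r² = 0
∇²φ = 6*p
At (3, -1, -1): 18.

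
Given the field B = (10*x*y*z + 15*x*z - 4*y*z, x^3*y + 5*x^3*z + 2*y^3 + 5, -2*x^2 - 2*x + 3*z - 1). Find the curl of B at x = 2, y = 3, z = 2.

(-40, 88, 124)

(∇×B)₁ = ∂B₃/∂y − ∂B₂/∂z = -5*x^3
(∇×B)₂ = ∂B₁/∂z − ∂B₃/∂x = 10*x*y + 19*x - 4*y + 2
(∇×B)₃ = ∂B₂/∂x − ∂B₁/∂y = 3*x^2*y + 15*x^2*z - 10*x*z + 4*z
∇×B = (-5*x^3, 10*x*y + 19*x - 4*y + 2, 3*x^2*y + 15*x^2*z - 10*x*z + 4*z)
At (2, 3, 2): (-40, 88, 124).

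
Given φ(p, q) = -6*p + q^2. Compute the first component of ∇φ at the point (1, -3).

(∇φ)_1 = ∂φ/∂p = -6
At (1, -3): -6.

-6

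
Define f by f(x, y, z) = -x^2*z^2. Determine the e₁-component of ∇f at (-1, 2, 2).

8

(∇f)_1 = ∂f/∂x = -2*x*z^2
At (-1, 2, 2): 8.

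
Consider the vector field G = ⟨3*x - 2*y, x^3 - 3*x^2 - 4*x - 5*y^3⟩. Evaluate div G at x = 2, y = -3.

∂G₁/∂x = 3
∂G₂/∂y = -15*y^2
∇·G = -15*y^2 + 3
At (2, -3): -132.

-132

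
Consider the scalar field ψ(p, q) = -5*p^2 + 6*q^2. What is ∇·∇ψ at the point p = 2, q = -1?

2

∂²ψ/∂p² = -10
∂²ψ/∂q² = 12
∇²ψ = 2
At (2, -1): 2.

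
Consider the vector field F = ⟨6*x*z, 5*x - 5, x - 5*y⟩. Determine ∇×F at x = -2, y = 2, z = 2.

(∇×F)₁ = ∂F₃/∂y − ∂F₂/∂z = -5
(∇×F)₂ = ∂F₁/∂z − ∂F₃/∂x = 6*x - 1
(∇×F)₃ = ∂F₂/∂x − ∂F₁/∂y = 5
∇×F = (-5, 6*x - 1, 5)
At (-2, 2, 2): (-5, -13, 5).

(-5, -13, 5)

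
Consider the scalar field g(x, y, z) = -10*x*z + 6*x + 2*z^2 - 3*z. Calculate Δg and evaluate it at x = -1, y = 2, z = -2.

4

∂²g/∂x² = 0
∂²g/∂y² = 0
∂²g/∂z² = 4
∇²g = 4
At (-1, 2, -2): 4.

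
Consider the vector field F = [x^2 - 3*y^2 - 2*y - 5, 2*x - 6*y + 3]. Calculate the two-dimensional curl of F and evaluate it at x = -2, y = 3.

∂F₂/∂x = 2
∂F₁/∂y = -6*y - 2
Scalar curl = 6*y + 4
At (-2, 3): 22.

22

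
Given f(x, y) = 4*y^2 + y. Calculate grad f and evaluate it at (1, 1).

(0, 9)

∂f/∂x = 0
∂f/∂y = 8*y + 1
∇f = (0, 8*y + 1)
At (1, 1): (0, 9).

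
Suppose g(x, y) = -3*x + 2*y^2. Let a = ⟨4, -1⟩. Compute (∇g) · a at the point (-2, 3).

-24

∂g/∂x = -3
∂g/∂y = 4*y
∇g at (-2, 3) = (-3, 12)
∇g · a = (-3)(4) + (12)(-1) = -24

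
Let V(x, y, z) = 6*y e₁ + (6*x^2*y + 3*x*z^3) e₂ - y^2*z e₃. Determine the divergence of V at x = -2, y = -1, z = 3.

23

∂V₁/∂x = 0
∂V₂/∂y = 6*x^2
∂V₃/∂z = -y^2
∇·V = 6*x^2 - y^2
At (-2, -1, 3): 23.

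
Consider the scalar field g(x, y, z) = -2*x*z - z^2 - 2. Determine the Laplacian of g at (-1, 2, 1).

-2

∂²g/∂x² = 0
∂²g/∂y² = 0
∂²g/∂z² = -2
∇²g = -2
At (-1, 2, 1): -2.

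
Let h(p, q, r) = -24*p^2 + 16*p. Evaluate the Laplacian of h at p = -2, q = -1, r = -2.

-48

∂²h/∂p² = -48
∂²h/∂q² = 0
∂²h/∂r² = 0
∇²h = -48
At (-2, -1, -2): -48.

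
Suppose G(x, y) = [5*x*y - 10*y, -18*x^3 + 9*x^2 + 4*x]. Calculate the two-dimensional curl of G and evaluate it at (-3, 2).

∂G₂/∂x = -54*x^2 + 18*x + 4
∂G₁/∂y = 5*x - 10
Scalar curl = -54*x^2 + 13*x + 14
At (-3, 2): -511.

-511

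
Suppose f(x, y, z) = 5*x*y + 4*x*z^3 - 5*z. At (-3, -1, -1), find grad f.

∂f/∂x = 5*y + 4*z^3
∂f/∂y = 5*x
∂f/∂z = 12*x*z^2 - 5
∇f = (5*y + 4*z^3, 5*x, 12*x*z^2 - 5)
At (-3, -1, -1): (-9, -15, -41).

(-9, -15, -41)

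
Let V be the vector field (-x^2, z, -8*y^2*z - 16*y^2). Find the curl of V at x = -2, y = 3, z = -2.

(-1, 0, 0)

(∇×V)₁ = ∂V₃/∂y − ∂V₂/∂z = -16*y*z - 32*y - 1
(∇×V)₂ = ∂V₁/∂z − ∂V₃/∂x = 0
(∇×V)₃ = ∂V₂/∂x − ∂V₁/∂y = 0
∇×V = (-16*y*z - 32*y - 1, 0, 0)
At (-2, 3, -2): (-1, 0, 0).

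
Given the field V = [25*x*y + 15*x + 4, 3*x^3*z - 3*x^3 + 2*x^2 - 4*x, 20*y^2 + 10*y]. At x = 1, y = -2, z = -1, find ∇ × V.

(∇×V)₁ = ∂V₃/∂y − ∂V₂/∂z = -3*x^3 + 40*y + 10
(∇×V)₂ = ∂V₁/∂z − ∂V₃/∂x = 0
(∇×V)₃ = ∂V₂/∂x − ∂V₁/∂y = 9*x^2*z - 9*x^2 - 21*x - 4
∇×V = (-3*x^3 + 40*y + 10, 0, 9*x^2*z - 9*x^2 - 21*x - 4)
At (1, -2, -1): (-73, 0, -43).

(-73, 0, -43)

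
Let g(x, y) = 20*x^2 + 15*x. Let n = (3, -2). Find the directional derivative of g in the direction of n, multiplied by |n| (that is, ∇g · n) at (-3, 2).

∂g/∂x = 40*x + 15
∂g/∂y = 0
∇g at (-3, 2) = (-105, 0)
∇g · n = (-105)(3) + (0)(-2) = -315

-315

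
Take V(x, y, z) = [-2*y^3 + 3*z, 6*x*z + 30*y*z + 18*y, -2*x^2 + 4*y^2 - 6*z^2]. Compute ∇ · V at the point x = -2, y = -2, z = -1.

0

∂V₁/∂x = 0
∂V₂/∂y = 30*z + 18
∂V₃/∂z = -12*z
∇·V = 18*z + 18
At (-2, -2, -1): 0.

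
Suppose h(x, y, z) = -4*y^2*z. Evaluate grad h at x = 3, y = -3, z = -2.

(0, -48, -36)

∂h/∂x = 0
∂h/∂y = -8*y*z
∂h/∂z = -4*y^2
∇h = (0, -8*y*z, -4*y^2)
At (3, -3, -2): (0, -48, -36).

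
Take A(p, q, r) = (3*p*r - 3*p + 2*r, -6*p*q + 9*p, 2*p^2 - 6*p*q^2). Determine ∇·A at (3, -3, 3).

∂A₁/∂p = 3*r - 3
∂A₂/∂q = -6*p
∂A₃/∂r = 0
∇·A = -6*p + 3*r - 3
At (3, -3, 3): -12.

-12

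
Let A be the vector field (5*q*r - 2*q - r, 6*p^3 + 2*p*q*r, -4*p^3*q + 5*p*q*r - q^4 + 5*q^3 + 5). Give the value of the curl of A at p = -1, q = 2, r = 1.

(31, 23, 19)

(∇×A)₁ = ∂A₃/∂q − ∂A₂/∂r = -4*p^3 - 2*p*q + 5*p*r - 4*q^3 + 15*q^2
(∇×A)₂ = ∂A₁/∂r − ∂A₃/∂p = 12*p^2*q - 5*q*r + 5*q - 1
(∇×A)₃ = ∂A₂/∂p − ∂A₁/∂q = 18*p^2 + 2*q*r - 5*r + 2
∇×A = (-4*p^3 - 2*p*q + 5*p*r - 4*q^3 + 15*q^2, 12*p^2*q - 5*q*r + 5*q - 1, 18*p^2 + 2*q*r - 5*r + 2)
At (-1, 2, 1): (31, 23, 19).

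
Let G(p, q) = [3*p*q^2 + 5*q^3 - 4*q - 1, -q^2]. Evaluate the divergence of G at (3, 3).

∂G₁/∂p = 3*q^2
∂G₂/∂q = -2*q
∇·G = 3*q^2 - 2*q
At (3, 3): 21.

21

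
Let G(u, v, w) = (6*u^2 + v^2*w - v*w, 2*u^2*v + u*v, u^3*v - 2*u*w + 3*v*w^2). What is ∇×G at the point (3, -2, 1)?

(30, 62, -21)

(∇×G)₁ = ∂G₃/∂v − ∂G₂/∂w = u^3 + 3*w^2
(∇×G)₂ = ∂G₁/∂w − ∂G₃/∂u = -3*u^2*v + v^2 - v + 2*w
(∇×G)₃ = ∂G₂/∂u − ∂G₁/∂v = 4*u*v - 2*v*w + v + w
∇×G = (u^3 + 3*w^2, -3*u^2*v + v^2 - v + 2*w, 4*u*v - 2*v*w + v + w)
At (3, -2, 1): (30, 62, -21).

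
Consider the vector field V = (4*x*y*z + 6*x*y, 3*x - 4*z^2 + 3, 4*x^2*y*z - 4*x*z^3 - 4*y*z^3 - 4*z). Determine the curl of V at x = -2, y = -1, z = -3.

(∇×V)₁ = ∂V₃/∂y − ∂V₂/∂z = 4*x^2*z - 4*z^3 + 8*z
(∇×V)₂ = ∂V₁/∂z − ∂V₃/∂x = -8*x*y*z + 4*x*y + 4*z^3
(∇×V)₃ = ∂V₂/∂x − ∂V₁/∂y = -4*x*z - 6*x + 3
∇×V = (4*x^2*z - 4*z^3 + 8*z, -8*x*y*z + 4*x*y + 4*z^3, -4*x*z - 6*x + 3)
At (-2, -1, -3): (36, -52, -9).

(36, -52, -9)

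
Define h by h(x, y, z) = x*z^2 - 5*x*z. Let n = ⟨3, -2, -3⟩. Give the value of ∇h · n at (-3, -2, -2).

-39

∂h/∂x = z^2 - 5*z
∂h/∂y = 0
∂h/∂z = 2*x*z - 5*x
∇h at (-3, -2, -2) = (14, 0, 27)
∇h · n = (14)(3) + (0)(-2) + (27)(-3) = -39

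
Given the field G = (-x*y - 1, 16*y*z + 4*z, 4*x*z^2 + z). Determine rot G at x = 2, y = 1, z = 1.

(-20, -4, 2)

(∇×G)₁ = ∂G₃/∂y − ∂G₂/∂z = -16*y - 4
(∇×G)₂ = ∂G₁/∂z − ∂G₃/∂x = -4*z^2
(∇×G)₃ = ∂G₂/∂x − ∂G₁/∂y = x
∇×G = (-16*y - 4, -4*z^2, x)
At (2, 1, 1): (-20, -4, 2).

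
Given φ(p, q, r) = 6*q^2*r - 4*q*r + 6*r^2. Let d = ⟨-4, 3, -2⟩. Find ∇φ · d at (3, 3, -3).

∂φ/∂p = 0
∂φ/∂q = 12*q*r - 4*r
∂φ/∂r = 6*q^2 - 4*q + 12*r
∇φ at (3, 3, -3) = (0, -96, 6)
∇φ · d = (0)(-4) + (-96)(3) + (6)(-2) = -300

-300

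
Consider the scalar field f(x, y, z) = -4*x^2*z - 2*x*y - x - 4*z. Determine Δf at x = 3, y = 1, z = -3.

24

∂²f/∂x² = -8*z
∂²f/∂y² = 0
∂²f/∂z² = 0
∇²f = -8*z
At (3, 1, -3): 24.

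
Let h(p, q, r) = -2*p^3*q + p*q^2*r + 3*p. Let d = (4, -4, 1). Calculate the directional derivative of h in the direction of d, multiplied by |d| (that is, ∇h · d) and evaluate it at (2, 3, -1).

-182

∂h/∂p = -6*p^2*q + q^2*r + 3
∂h/∂q = -2*p^3 + 2*p*q*r
∂h/∂r = p*q^2
∇h at (2, 3, -1) = (-78, -28, 18)
∇h · d = (-78)(4) + (-28)(-4) + (18)(1) = -182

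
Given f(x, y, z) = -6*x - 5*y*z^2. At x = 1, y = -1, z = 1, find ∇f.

∂f/∂x = -6
∂f/∂y = -5*z^2
∂f/∂z = -10*y*z
∇f = (-6, -5*z^2, -10*y*z)
At (1, -1, 1): (-6, -5, 10).

(-6, -5, 10)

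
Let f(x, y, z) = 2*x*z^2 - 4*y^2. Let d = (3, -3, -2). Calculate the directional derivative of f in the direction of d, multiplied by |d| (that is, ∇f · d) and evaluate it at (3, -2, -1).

-18

∂f/∂x = 2*z^2
∂f/∂y = -8*y
∂f/∂z = 4*x*z
∇f at (3, -2, -1) = (2, 16, -12)
∇f · d = (2)(3) + (16)(-3) + (-12)(-2) = -18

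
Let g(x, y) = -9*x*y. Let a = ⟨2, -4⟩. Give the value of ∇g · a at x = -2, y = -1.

∂g/∂x = -9*y
∂g/∂y = -9*x
∇g at (-2, -1) = (9, 18)
∇g · a = (9)(2) + (18)(-4) = -54

-54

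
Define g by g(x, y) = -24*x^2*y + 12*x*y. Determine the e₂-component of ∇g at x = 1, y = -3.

-12

(∇g)_2 = ∂g/∂y = -24*x^2 + 12*x
At (1, -3): -12.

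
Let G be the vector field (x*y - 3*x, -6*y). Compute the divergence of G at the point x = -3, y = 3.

-6

∂G₁/∂x = y - 3
∂G₂/∂y = -6
∇·G = y - 9
At (-3, 3): -6.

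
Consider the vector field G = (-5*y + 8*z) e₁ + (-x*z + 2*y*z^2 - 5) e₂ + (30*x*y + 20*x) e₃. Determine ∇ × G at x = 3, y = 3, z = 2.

(∇×G)₁ = ∂G₃/∂y − ∂G₂/∂z = 31*x - 4*y*z
(∇×G)₂ = ∂G₁/∂z − ∂G₃/∂x = -30*y - 12
(∇×G)₃ = ∂G₂/∂x − ∂G₁/∂y = -z + 5
∇×G = (31*x - 4*y*z, -30*y - 12, -z + 5)
At (3, 3, 2): (69, -102, 3).

(69, -102, 3)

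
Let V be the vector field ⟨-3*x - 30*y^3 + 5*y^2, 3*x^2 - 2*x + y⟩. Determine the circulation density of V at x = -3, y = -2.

360

∂V₂/∂x = 6*x - 2
∂V₁/∂y = -90*y^2 + 10*y
Scalar curl = 6*x + 90*y^2 - 10*y - 2
At (-3, -2): 360.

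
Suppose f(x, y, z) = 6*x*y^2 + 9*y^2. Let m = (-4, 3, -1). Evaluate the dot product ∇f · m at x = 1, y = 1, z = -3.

66

∂f/∂x = 6*y^2
∂f/∂y = 12*x*y + 18*y
∂f/∂z = 0
∇f at (1, 1, -3) = (6, 30, 0)
∇f · m = (6)(-4) + (30)(3) + (0)(-1) = 66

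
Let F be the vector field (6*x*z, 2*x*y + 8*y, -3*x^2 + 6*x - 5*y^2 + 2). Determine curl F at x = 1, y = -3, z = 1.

(30, 6, -6)

(∇×F)₁ = ∂F₃/∂y − ∂F₂/∂z = -10*y
(∇×F)₂ = ∂F₁/∂z − ∂F₃/∂x = 12*x - 6
(∇×F)₃ = ∂F₂/∂x − ∂F₁/∂y = 2*y
∇×F = (-10*y, 12*x - 6, 2*y)
At (1, -3, 1): (30, 6, -6).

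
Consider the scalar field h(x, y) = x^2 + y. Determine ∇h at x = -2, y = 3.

∂h/∂x = 2*x
∂h/∂y = 1
∇h = (2*x, 1)
At (-2, 3): (-4, 1).

(-4, 1)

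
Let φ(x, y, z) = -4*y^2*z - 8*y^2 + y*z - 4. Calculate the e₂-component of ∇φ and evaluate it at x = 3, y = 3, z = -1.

-25

(∇φ)_2 = ∂φ/∂y = -8*y*z - 16*y + z
At (3, 3, -1): -25.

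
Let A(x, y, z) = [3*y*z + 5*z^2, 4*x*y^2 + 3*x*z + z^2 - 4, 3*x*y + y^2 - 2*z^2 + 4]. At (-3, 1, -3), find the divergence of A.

∂A₁/∂x = 0
∂A₂/∂y = 8*x*y
∂A₃/∂z = -4*z
∇·A = 8*x*y - 4*z
At (-3, 1, -3): -12.

-12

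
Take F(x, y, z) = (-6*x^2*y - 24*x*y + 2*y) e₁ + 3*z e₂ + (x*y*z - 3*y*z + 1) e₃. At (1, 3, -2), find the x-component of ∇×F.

1

(∇×F)_1 = ∂F₃/∂y − ∂F₂/∂z
= x*z - 3*z − (3)
= x*z - 3*z - 3
At (1, 3, -2): 1.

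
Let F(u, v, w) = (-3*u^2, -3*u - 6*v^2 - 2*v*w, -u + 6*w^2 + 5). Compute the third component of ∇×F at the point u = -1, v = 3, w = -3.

(∇×F)_3 = ∂F₂/∂u − ∂F₁/∂v
= -3 − (0)
= -3
At (-1, 3, -3): -3.

-3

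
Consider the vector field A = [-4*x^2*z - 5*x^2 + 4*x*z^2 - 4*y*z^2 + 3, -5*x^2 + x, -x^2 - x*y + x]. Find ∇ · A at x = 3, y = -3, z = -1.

-2

∂A₁/∂x = -8*x*z - 10*x + 4*z^2
∂A₂/∂y = 0
∂A₃/∂z = 0
∇·A = -8*x*z - 10*x + 4*z^2
At (3, -3, -1): -2.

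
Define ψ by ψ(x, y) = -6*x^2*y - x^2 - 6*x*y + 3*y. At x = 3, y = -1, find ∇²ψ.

10

∂²ψ/∂x² = -2*(6*y + 1)
∂²ψ/∂y² = 0
∇²ψ = -12*y - 2
At (3, -1): 10.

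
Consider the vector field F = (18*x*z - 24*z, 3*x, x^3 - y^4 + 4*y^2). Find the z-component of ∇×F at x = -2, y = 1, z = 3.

(∇×F)_3 = ∂F₂/∂x − ∂F₁/∂y
= 3 − (0)
= 3
At (-2, 1, 3): 3.

3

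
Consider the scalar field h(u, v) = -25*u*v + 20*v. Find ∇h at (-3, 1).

(-25, 95)

∂h/∂u = -25*v
∂h/∂v = -25*u + 20
∇h = (-25*v, -25*u + 20)
At (-3, 1): (-25, 95).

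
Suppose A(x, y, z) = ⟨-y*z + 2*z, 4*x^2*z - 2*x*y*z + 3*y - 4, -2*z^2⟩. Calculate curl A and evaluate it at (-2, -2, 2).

(∇×A)₁ = ∂A₃/∂y − ∂A₂/∂z = -4*x^2 + 2*x*y
(∇×A)₂ = ∂A₁/∂z − ∂A₃/∂x = -y + 2
(∇×A)₃ = ∂A₂/∂x − ∂A₁/∂y = 8*x*z - 2*y*z + z
∇×A = (-4*x^2 + 2*x*y, -y + 2, 8*x*z - 2*y*z + z)
At (-2, -2, 2): (-8, 4, -22).

(-8, 4, -22)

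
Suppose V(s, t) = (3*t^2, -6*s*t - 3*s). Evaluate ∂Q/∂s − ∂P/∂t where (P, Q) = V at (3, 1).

-15

∂V₂/∂s = -6*t - 3
∂V₁/∂t = 6*t
Scalar curl = -12*t - 3
At (3, 1): -15.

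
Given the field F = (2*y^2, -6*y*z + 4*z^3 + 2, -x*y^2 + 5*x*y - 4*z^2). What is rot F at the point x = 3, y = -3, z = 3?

(-93, 24, 12)

(∇×F)₁ = ∂F₃/∂y − ∂F₂/∂z = -2*x*y + 5*x + 6*y - 12*z^2
(∇×F)₂ = ∂F₁/∂z − ∂F₃/∂x = y^2 - 5*y
(∇×F)₃ = ∂F₂/∂x − ∂F₁/∂y = -4*y
∇×F = (-2*x*y + 5*x + 6*y - 12*z^2, y^2 - 5*y, -4*y)
At (3, -3, 3): (-93, 24, 12).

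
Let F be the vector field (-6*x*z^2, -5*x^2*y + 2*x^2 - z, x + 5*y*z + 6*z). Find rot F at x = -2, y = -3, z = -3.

(-14, -73, -68)

(∇×F)₁ = ∂F₃/∂y − ∂F₂/∂z = 5*z + 1
(∇×F)₂ = ∂F₁/∂z − ∂F₃/∂x = -12*x*z - 1
(∇×F)₃ = ∂F₂/∂x − ∂F₁/∂y = -10*x*y + 4*x
∇×F = (5*z + 1, -12*x*z - 1, -10*x*y + 4*x)
At (-2, -3, -3): (-14, -73, -68).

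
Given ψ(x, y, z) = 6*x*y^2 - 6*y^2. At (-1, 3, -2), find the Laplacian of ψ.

∂²ψ/∂x² = 0
∂²ψ/∂y² = 12*(x - 1)
∂²ψ/∂z² = 0
∇²ψ = 12*x - 12
At (-1, 3, -2): -24.

-24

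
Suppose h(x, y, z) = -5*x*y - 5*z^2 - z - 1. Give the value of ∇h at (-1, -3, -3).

(15, 5, 29)

∂h/∂x = -5*y
∂h/∂y = -5*x
∂h/∂z = -10*z - 1
∇h = (-5*y, -5*x, -10*z - 1)
At (-1, -3, -3): (15, 5, 29).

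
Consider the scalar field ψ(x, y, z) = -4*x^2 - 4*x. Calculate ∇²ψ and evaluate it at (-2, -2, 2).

∂²ψ/∂x² = -8
∂²ψ/∂y² = 0
∂²ψ/∂z² = 0
∇²ψ = -8
At (-2, -2, 2): -8.

-8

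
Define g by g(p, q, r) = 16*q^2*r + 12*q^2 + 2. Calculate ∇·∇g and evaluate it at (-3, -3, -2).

∂²g/∂p² = 0
∂²g/∂q² = 8*(4*r + 3)
∂²g/∂r² = 0
∇²g = 32*r + 24
At (-3, -3, -2): -40.

-40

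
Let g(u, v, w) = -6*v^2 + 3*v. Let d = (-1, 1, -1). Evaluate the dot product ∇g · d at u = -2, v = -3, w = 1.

∂g/∂u = 0
∂g/∂v = -12*v + 3
∂g/∂w = 0
∇g at (-2, -3, 1) = (0, 39, 0)
∇g · d = (0)(-1) + (39)(1) + (0)(-1) = 39

39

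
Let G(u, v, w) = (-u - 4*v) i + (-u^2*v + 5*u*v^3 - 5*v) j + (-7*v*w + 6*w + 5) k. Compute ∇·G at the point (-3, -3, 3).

-393

∂G₁/∂u = -1
∂G₂/∂v = -u^2 + 15*u*v^2 - 5
∂G₃/∂w = -7*v + 6
∇·G = -u^2 + 15*u*v^2 - 7*v
At (-3, -3, 3): -393.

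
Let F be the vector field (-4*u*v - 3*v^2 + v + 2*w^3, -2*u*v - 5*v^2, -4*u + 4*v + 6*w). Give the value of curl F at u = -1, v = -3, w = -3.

(∇×F)₁ = ∂F₃/∂v − ∂F₂/∂w = 4
(∇×F)₂ = ∂F₁/∂w − ∂F₃/∂u = 6*w^2 + 4
(∇×F)₃ = ∂F₂/∂u − ∂F₁/∂v = 4*u + 4*v - 1
∇×F = (4, 6*w^2 + 4, 4*u + 4*v - 1)
At (-1, -3, -3): (4, 58, -17).

(4, 58, -17)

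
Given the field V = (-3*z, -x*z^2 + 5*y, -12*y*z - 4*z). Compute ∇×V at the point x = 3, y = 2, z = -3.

(∇×V)₁ = ∂V₃/∂y − ∂V₂/∂z = 2*x*z - 12*z
(∇×V)₂ = ∂V₁/∂z − ∂V₃/∂x = -3
(∇×V)₃ = ∂V₂/∂x − ∂V₁/∂y = -z^2
∇×V = (2*x*z - 12*z, -3, -z^2)
At (3, 2, -3): (18, -3, -9).

(18, -3, -9)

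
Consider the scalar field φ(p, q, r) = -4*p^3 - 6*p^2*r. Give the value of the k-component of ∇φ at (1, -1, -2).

-6

(∇φ)_3 = ∂φ/∂r = -6*p^2
At (1, -1, -2): -6.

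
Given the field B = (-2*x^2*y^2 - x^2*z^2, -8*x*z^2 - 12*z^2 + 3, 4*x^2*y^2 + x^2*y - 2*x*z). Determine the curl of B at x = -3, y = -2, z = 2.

(-183, 52, -104)

(∇×B)₁ = ∂B₃/∂y − ∂B₂/∂z = 8*x^2*y + x^2 + 16*x*z + 24*z
(∇×B)₂ = ∂B₁/∂z − ∂B₃/∂x = -2*x^2*z - 8*x*y^2 - 2*x*y + 2*z
(∇×B)₃ = ∂B₂/∂x − ∂B₁/∂y = 4*x^2*y - 8*z^2
∇×B = (8*x^2*y + x^2 + 16*x*z + 24*z, -2*x^2*z - 8*x*y^2 - 2*x*y + 2*z, 4*x^2*y - 8*z^2)
At (-3, -2, 2): (-183, 52, -104).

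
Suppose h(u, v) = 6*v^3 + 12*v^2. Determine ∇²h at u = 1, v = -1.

∂²h/∂u² = 0
∂²h/∂v² = 12*(3*v + 2)
∇²h = 36*v + 24
At (1, -1): -12.

-12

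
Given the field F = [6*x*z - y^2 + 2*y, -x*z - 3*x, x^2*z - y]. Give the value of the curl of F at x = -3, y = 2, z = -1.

(∇×F)₁ = ∂F₃/∂y − ∂F₂/∂z = x - 1
(∇×F)₂ = ∂F₁/∂z − ∂F₃/∂x = -2*x*z + 6*x
(∇×F)₃ = ∂F₂/∂x − ∂F₁/∂y = 2*y - z - 5
∇×F = (x - 1, -2*x*z + 6*x, 2*y - z - 5)
At (-3, 2, -1): (-4, -24, 0).

(-4, -24, 0)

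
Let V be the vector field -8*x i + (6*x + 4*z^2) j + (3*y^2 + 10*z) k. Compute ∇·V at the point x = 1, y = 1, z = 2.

2

∂V₁/∂x = -8
∂V₂/∂y = 0
∂V₃/∂z = 10
∇·V = 2
At (1, 1, 2): 2.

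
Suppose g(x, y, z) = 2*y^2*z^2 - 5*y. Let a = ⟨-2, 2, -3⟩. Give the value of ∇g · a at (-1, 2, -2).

150

∂g/∂x = 0
∂g/∂y = 4*y*z^2 - 5
∂g/∂z = 4*y^2*z
∇g at (-1, 2, -2) = (0, 27, -32)
∇g · a = (0)(-2) + (27)(2) + (-32)(-3) = 150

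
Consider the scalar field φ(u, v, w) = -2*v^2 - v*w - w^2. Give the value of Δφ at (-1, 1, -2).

∂²φ/∂u² = 0
∂²φ/∂v² = -4
∂²φ/∂w² = -2
∇²φ = -6
At (-1, 1, -2): -6.

-6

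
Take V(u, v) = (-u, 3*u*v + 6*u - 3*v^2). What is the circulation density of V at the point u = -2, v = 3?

∂V₂/∂u = 3*v + 6
∂V₁/∂v = 0
Scalar curl = 3*v + 6
At (-2, 3): 15.

15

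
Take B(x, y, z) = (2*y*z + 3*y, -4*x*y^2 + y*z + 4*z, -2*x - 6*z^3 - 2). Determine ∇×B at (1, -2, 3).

(-2, -2, -25)

(∇×B)₁ = ∂B₃/∂y − ∂B₂/∂z = -y - 4
(∇×B)₂ = ∂B₁/∂z − ∂B₃/∂x = 2*y + 2
(∇×B)₃ = ∂B₂/∂x − ∂B₁/∂y = -4*y^2 - 2*z - 3
∇×B = (-y - 4, 2*y + 2, -4*y^2 - 2*z - 3)
At (1, -2, 3): (-2, -2, -25).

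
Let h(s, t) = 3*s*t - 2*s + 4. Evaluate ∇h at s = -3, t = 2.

(4, -9)

∂h/∂s = 3*t - 2
∂h/∂t = 3*s
∇h = (3*t - 2, 3*s)
At (-3, 2): (4, -9).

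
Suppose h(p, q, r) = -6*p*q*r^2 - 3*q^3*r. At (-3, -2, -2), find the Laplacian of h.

-144

∂²h/∂p² = 0
∂²h/∂q² = -18*q*r
∂²h/∂r² = -12*p*q
∇²h = -12*p*q - 18*q*r
At (-3, -2, -2): -144.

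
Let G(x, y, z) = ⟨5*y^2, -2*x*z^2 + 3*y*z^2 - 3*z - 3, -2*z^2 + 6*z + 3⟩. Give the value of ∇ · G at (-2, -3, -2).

∂G₁/∂x = 0
∂G₂/∂y = 3*z^2
∂G₃/∂z = -4*z + 6
∇·G = 3*z^2 - 4*z + 6
At (-2, -3, -2): 26.

26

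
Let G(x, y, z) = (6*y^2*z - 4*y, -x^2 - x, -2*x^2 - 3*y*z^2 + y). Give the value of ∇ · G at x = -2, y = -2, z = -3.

∂G₁/∂x = 0
∂G₂/∂y = 0
∂G₃/∂z = -6*y*z
∇·G = -6*y*z
At (-2, -2, -3): -36.

-36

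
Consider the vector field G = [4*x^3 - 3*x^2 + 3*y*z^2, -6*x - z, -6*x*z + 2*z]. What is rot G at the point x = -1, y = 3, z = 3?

(1, 72, -33)

(∇×G)₁ = ∂G₃/∂y − ∂G₂/∂z = 1
(∇×G)₂ = ∂G₁/∂z − ∂G₃/∂x = 6*y*z + 6*z
(∇×G)₃ = ∂G₂/∂x − ∂G₁/∂y = -3*z^2 - 6
∇×G = (1, 6*y*z + 6*z, -3*z^2 - 6)
At (-1, 3, 3): (1, 72, -33).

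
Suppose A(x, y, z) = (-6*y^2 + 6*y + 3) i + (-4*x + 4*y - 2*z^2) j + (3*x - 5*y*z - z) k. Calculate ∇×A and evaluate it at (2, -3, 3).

(∇×A)₁ = ∂A₃/∂y − ∂A₂/∂z = -z
(∇×A)₂ = ∂A₁/∂z − ∂A₃/∂x = -3
(∇×A)₃ = ∂A₂/∂x − ∂A₁/∂y = 12*y - 10
∇×A = (-z, -3, 12*y - 10)
At (2, -3, 3): (-3, -3, -46).

(-3, -3, -46)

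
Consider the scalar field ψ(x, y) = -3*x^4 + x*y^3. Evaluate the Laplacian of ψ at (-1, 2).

∂²ψ/∂x² = -36*x^2
∂²ψ/∂y² = 6*x*y
∇²ψ = -36*x^2 + 6*x*y
At (-1, 2): -48.

-48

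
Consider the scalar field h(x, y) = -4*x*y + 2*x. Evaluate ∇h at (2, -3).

∂h/∂x = -4*y + 2
∂h/∂y = -4*x
∇h = (-4*y + 2, -4*x)
At (2, -3): (14, -8).

(14, -8)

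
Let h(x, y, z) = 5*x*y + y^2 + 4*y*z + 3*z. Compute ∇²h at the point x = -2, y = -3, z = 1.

2

∂²h/∂x² = 0
∂²h/∂y² = 2
∂²h/∂z² = 0
∇²h = 2
At (-2, -3, 1): 2.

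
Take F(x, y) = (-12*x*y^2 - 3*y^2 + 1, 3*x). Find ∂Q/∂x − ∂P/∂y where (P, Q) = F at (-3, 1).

∂F₂/∂x = 3
∂F₁/∂y = -24*x*y - 6*y
Scalar curl = 24*x*y + 6*y + 3
At (-3, 1): -63.

-63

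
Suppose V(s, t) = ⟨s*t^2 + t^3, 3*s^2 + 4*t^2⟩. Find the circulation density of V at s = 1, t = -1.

∂V₂/∂s = 6*s
∂V₁/∂t = 2*s*t + 3*t^2
Scalar curl = -2*s*t + 6*s - 3*t^2
At (1, -1): 5.

5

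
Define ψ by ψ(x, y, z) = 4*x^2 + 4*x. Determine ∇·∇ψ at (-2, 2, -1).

∂²ψ/∂x² = 8
∂²ψ/∂y² = 0
∂²ψ/∂z² = 0
∇²ψ = 8
At (-2, 2, -1): 8.

8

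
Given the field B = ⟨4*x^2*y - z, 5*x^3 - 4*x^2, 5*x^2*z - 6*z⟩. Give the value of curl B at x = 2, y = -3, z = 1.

(∇×B)₁ = ∂B₃/∂y − ∂B₂/∂z = 0
(∇×B)₂ = ∂B₁/∂z − ∂B₃/∂x = -10*x*z - 1
(∇×B)₃ = ∂B₂/∂x − ∂B₁/∂y = 11*x^2 - 8*x
∇×B = (0, -10*x*z - 1, 11*x^2 - 8*x)
At (2, -3, 1): (0, -21, 28).

(0, -21, 28)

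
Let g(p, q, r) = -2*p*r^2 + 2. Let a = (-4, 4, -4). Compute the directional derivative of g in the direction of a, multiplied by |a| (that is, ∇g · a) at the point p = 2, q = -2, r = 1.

∂g/∂p = -2*r^2
∂g/∂q = 0
∂g/∂r = -4*p*r
∇g at (2, -2, 1) = (-2, 0, -8)
∇g · a = (-2)(-4) + (0)(4) + (-8)(-4) = 40

40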